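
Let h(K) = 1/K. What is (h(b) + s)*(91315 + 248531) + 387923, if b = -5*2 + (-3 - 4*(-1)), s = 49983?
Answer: 50960618341/3 ≈ 1.6987e+10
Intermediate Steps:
b = -9 (b = -10 + (-3 + 4) = -10 + 1 = -9)
(h(b) + s)*(91315 + 248531) + 387923 = (1/(-9) + 49983)*(91315 + 248531) + 387923 = (-⅑ + 49983)*339846 + 387923 = (449846/9)*339846 + 387923 = 50959454572/3 + 387923 = 50960618341/3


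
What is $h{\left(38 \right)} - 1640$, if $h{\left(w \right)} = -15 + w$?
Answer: $-1617$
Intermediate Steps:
$h{\left(38 \right)} - 1640 = \left(-15 + 38\right) - 1640 = 23 - 1640 = -1617$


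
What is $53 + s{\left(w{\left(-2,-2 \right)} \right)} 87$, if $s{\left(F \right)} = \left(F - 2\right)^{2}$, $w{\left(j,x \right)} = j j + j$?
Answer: $53$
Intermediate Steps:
$w{\left(j,x \right)} = j + j^{2}$ ($w{\left(j,x \right)} = j^{2} + j = j + j^{2}$)
$s{\left(F \right)} = \left(-2 + F\right)^{2}$
$53 + s{\left(w{\left(-2,-2 \right)} \right)} 87 = 53 + \left(-2 - 2 \left(1 - 2\right)\right)^{2} \cdot 87 = 53 + \left(-2 - -2\right)^{2} \cdot 87 = 53 + \left(-2 + 2\right)^{2} \cdot 87 = 53 + 0^{2} \cdot 87 = 53 + 0 \cdot 87 = 53 + 0 = 53$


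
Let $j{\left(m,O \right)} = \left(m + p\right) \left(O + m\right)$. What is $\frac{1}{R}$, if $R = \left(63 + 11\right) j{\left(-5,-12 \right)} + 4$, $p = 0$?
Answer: $\frac{1}{6294} \approx 0.00015888$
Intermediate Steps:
$j{\left(m,O \right)} = m \left(O + m\right)$ ($j{\left(m,O \right)} = \left(m + 0\right) \left(O + m\right) = m \left(O + m\right)$)
$R = 6294$ ($R = \left(63 + 11\right) \left(- 5 \left(-12 - 5\right)\right) + 4 = 74 \left(\left(-5\right) \left(-17\right)\right) + 4 = 74 \cdot 85 + 4 = 6290 + 4 = 6294$)
$\frac{1}{R} = \frac{1}{6294}$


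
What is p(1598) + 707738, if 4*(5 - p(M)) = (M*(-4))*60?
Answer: 803623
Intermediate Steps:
p(M) = 5 + 60*M (p(M) = 5 - M*(-4)*60/4 = 5 - (-4*M)*60/4 = 5 - (-60)*M = 5 + 60*M)
p(1598) + 707738 = (5 + 60*1598) + 707738 = (5 + 95880) + 707738 = 95885 + 707738 = 803623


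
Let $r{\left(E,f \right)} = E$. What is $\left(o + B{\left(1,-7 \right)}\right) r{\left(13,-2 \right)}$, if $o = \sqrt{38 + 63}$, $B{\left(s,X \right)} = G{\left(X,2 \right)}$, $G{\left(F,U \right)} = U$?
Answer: $26 + 13 \sqrt{101} \approx 156.65$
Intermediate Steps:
$B{\left(s,X \right)} = 2$
$o = \sqrt{101} \approx 10.05$
$\left(o + B{\left(1,-7 \right)}\right) r{\left(13,-2 \right)} = \left(\sqrt{101} + 2\right) 13 = \left(2 + \sqrt{101}\right) 13 = 26 + 13 \sqrt{101}$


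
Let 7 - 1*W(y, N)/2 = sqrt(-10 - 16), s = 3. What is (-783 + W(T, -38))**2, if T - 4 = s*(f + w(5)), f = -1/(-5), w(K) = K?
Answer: 591257 + 3076*I*sqrt(26) ≈ 5.9126e+5 + 15685.0*I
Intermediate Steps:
f = 1/5 (f = -1*(-1/5) = 1/5 ≈ 0.20000)
T = 98/5 (T = 4 + 3*(1/5 + 5) = 4 + 3*(26/5) = 4 + 78/5 = 98/5 ≈ 19.600)
W(y, N) = 14 - 2*I*sqrt(26) (W(y, N) = 14 - 2*sqrt(-10 - 16) = 14 - 2*I*sqrt(26))
(-783 + W(T, -38))**2 = (-783 + (14 - 2*I*sqrt(26)))**2 = (-769 - 2*I*sqrt(26))**2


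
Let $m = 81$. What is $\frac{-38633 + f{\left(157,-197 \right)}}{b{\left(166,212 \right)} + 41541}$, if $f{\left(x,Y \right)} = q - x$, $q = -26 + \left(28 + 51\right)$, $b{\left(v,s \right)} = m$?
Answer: $- \frac{38737}{41622} \approx -0.93069$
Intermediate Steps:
$b{\left(v,s \right)} = 81$
$q = 53$ ($q = -26 + 79 = 53$)
$f{\left(x,Y \right)} = 53 - x$
$\frac{-38633 + f{\left(157,-197 \right)}}{b{\left(166,212 \right)} + 41541} = \frac{-38633 + \left(53 - 157\right)}{81 + 41541} = \frac{-38633 + \left(53 - 157\right)}{41622} = \left(-38633 - 104\right) \frac{1}{41622} = \left(-38737\right) \frac{1}{41622} = - \frac{38737}{41622}$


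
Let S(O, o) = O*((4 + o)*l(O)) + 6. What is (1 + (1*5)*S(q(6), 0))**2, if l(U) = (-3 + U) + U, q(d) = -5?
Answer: 1771561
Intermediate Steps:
l(U) = -3 + 2*U
S(O, o) = 6 + O*(-3 + 2*O)*(4 + o) (S(O, o) = O*((4 + o)*(-3 + 2*O)) + 6 = O*((-3 + 2*O)*(4 + o)) + 6 = O*(-3 + 2*O)*(4 + o) + 6 = 6 + O*(-3 + 2*O)*(4 + o))
(1 + (1*5)*S(q(6), 0))**2 = (1 + (1*5)*(6 + 4*(-5)*(-3 + 2*(-5)) - 5*0*(-3 + 2*(-5))))**2 = (1 + 5*(6 + 4*(-5)*(-3 - 10) - 5*0*(-3 - 10)))**2 = (1 + 5*(6 + 4*(-5)*(-13) - 5*0*(-13)))**2 = (1 + 5*(6 + 260 + 0))**2 = (1 + 5*266)**2 = (1 + 1330)**2 = 1331**2 = 1771561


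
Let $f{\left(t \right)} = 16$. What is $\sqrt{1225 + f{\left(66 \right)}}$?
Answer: $\sqrt{1241} \approx 35.228$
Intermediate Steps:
$\sqrt{1225 + f{\left(66 \right)}} = \sqrt{1225 + 16} = \sqrt{1241}$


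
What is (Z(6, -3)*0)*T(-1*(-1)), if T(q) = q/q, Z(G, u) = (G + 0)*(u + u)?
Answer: 0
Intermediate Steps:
Z(G, u) = 2*G*u (Z(G, u) = G*(2*u) = 2*G*u)
T(q) = 1
(Z(6, -3)*0)*T(-1*(-1)) = ((2*6*(-3))*0)*1 = -36*0*1 = 0*1 = 0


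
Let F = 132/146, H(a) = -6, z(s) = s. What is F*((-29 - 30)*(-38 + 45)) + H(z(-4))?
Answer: -27696/73 ≈ -379.40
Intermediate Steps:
F = 66/73 (F = 132*(1/146) = 66/73 ≈ 0.90411)
F*((-29 - 30)*(-38 + 45)) + H(z(-4)) = 66*((-29 - 30)*(-38 + 45))/73 - 6 = 66*(-59*7)/73 - 6 = (66/73)*(-413) - 6 = -27258/73 - 6 = -27696/73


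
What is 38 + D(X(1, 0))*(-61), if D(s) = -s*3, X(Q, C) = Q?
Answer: 221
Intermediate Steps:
D(s) = -3*s
38 + D(X(1, 0))*(-61) = 38 - 3*1*(-61) = 38 - 3*(-61) = 38 + 183 = 221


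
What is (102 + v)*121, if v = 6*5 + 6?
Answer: 16698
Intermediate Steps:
v = 36 (v = 30 + 6 = 36)
(102 + v)*121 = (102 + 36)*121 = 138*121 = 16698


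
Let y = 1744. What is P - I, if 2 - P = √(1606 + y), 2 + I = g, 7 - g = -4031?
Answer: -4034 - 5*√134 ≈ -4091.9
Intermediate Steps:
g = 4038 (g = 7 - 1*(-4031) = 7 + 4031 = 4038)
I = 4036 (I = -2 + 4038 = 4036)
P = 2 - 5*√134 (P = 2 - √(1606 + 1744) = 2 - √3350 = 2 - 5*√134 ≈ -55.879)
P - I = (2 - 5*√134) - 1*4036 = (2 - 5*√134) - 4036 = -4034 - 5*√134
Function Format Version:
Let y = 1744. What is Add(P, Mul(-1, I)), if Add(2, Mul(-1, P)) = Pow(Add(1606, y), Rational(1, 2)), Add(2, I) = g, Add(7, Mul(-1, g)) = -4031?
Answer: Add(-4034, Mul(-5, Pow(134, Rational(1, 2)))) ≈ -4091.9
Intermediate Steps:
g = 4038 (g = Add(7, Mul(-1, -4031)) = Add(7, 4031) = 4038)
I = 4036 (I = Add(-2, 4038) = 4036)
P = Add(2, Mul(-5, Pow(134, Rational(1, 2)))) (P = Add(2, Mul(-1, Pow(Add(1606, 1744), Rational(1, 2)))) = Add(2, Mul(-1, Pow(3350, Rational(1, 2)))) = Add(2, Mul(-1, Mul(5, Pow(134, Rational(1, 2))))) = Add(2, Mul(-5, Pow(134, Rational(1, 2)))) ≈ -55.879)
Add(P, Mul(-1, I)) = Add(Add(2, Mul(-5, Pow(134, Rational(1, 2)))), Mul(-1, 4036)) = Add(Add(2, Mul(-5, Pow(134, Rational(1, 2)))), -4036) = Add(-4034, Mul(-5, Pow(134, Rational(1, 2))))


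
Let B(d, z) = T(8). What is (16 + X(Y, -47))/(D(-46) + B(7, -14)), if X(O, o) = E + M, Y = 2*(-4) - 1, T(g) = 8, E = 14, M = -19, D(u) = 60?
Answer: 11/68 ≈ 0.16176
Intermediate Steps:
Y = -9 (Y = -8 - 1 = -9)
X(O, o) = -5 (X(O, o) = 14 - 19 = -5)
B(d, z) = 8
(16 + X(Y, -47))/(D(-46) + B(7, -14)) = (16 - 5)/(60 + 8) = 11/68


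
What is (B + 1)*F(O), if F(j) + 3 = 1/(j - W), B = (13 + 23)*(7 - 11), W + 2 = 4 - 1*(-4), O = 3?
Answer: 1430/3 ≈ 476.67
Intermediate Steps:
W = 6 (W = -2 + (4 - 1*(-4)) = -2 + (4 + 4) = -2 + 8 = 6)
B = -144 (B = 36*(-4) = -144)
F(j) = -3 + 1/(-6 + j) (F(j) = -3 + 1/(j - 1*6) = -3 + 1/(j - 6) = -3 + 1/(-6 + j))
(B + 1)*F(O) = (-144 + 1)*((19 - 3*3)/(-6 + 3)) = -143*(19 - 9)/(-3) = -(-143)*10/3 = -143*(-10/3) = 1430/3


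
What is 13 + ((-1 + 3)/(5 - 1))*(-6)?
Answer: 10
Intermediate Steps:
13 + ((-1 + 3)/(5 - 1))*(-6) = 13 + (2/4)*(-6) = 13 + (2*(¼))*(-6) = 13 + (½)*(-6) = 13 - 3 = 10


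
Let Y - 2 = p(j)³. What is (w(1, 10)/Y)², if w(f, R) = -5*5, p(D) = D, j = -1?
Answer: 625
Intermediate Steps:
w(f, R) = -25
Y = 1 (Y = 2 + (-1)³ = 2 - 1 = 1)
(w(1, 10)/Y)² = (-25/1)² = (-25*1)² = (-25)² = 625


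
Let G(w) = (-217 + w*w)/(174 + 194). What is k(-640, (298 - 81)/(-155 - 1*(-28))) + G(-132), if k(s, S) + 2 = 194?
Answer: 87863/368 ≈ 238.76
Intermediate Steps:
G(w) = -217/368 + w²/368 (G(w) = (-217 + w²)/368 = (-217 + w²)*(1/368) = -217/368 + w²/368)
k(s, S) = 192 (k(s, S) = -2 + 194 = 192)
k(-640, (298 - 81)/(-155 - 1*(-28))) + G(-132) = 192 + (-217/368 + (1/368)*(-132)²) = 192 + (-217/368 + (1/368)*17424) = 192 + (-217/368 + 1089/23) = 192 + 17207/368 = 87863/368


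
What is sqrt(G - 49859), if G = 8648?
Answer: 3*I*sqrt(4579) ≈ 203.0*I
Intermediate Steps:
sqrt(G - 49859) = sqrt(8648 - 49859) = sqrt(-41211) = 3*I*sqrt(4579)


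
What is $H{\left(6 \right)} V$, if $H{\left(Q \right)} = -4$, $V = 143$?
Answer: $-572$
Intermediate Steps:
$H{\left(6 \right)} V = \left(-4\right) 143 = -572$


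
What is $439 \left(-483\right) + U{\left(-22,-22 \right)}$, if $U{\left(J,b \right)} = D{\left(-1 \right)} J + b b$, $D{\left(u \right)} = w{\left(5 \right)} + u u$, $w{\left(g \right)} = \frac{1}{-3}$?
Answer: $- \frac{634703}{3} \approx -2.1157 \cdot 10^{5}$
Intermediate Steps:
$w{\left(g \right)} = - \frac{1}{3}$
$D{\left(u \right)} = - \frac{1}{3} + u^{2}$ ($D{\left(u \right)} = - \frac{1}{3} + u u = - \frac{1}{3} + u^{2}$)
$U{\left(J,b \right)} = b^{2} + \frac{2 J}{3}$ ($U{\left(J,b \right)} = \left(- \frac{1}{3} + \left(-1\right)^{2}\right) J + b b = \left(- \frac{1}{3} + 1\right) J + b^{2} = \frac{2 J}{3} + b^{2} = b^{2} + \frac{2 J}{3}$)
$439 \left(-483\right) + U{\left(-22,-22 \right)} = 439 \left(-483\right) + \left(\left(-22\right)^{2} + \frac{2}{3} \left(-22\right)\right) = -212037 + \left(484 - \frac{44}{3}\right) = -212037 + \frac{1408}{3} = - \frac{634703}{3}$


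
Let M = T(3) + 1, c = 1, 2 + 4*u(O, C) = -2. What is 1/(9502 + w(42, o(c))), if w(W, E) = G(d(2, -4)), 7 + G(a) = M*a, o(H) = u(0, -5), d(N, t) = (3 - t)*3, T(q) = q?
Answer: 1/9579 ≈ 0.00010439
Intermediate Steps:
u(O, C) = -1 (u(O, C) = -½ + (¼)*(-2) = -½ - ½ = -1)
d(N, t) = 9 - 3*t
o(H) = -1
M = 4 (M = 3 + 1 = 4)
G(a) = -7 + 4*a
w(W, E) = 77 (w(W, E) = -7 + 4*(9 - 3*(-4)) = -7 + 4*(9 + 12) = -7 + 4*21 = -7 + 84 = 77)
1/(9502 + w(42, o(c))) = 1/(9502 + 77) = 1/9579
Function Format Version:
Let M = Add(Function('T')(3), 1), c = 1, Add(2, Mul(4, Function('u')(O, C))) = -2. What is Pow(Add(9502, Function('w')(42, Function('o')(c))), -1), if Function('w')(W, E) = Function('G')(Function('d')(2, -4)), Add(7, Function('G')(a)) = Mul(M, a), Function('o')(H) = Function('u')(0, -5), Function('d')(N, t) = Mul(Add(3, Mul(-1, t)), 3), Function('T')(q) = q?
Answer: Rational(1, 9579) ≈ 0.00010439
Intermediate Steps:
Function('u')(O, C) = -1 (Function('u')(O, C) = Add(Rational(-1, 2), Mul(Rational(1, 4), -2)) = Add(Rational(-1, 2), Rational(-1, 2)) = -1)
Function('d')(N, t) = Add(9, Mul(-3, t))
Function('o')(H) = -1
M = 4 (M = Add(3, 1) = 4)
Function('G')(a) = Add(-7, Mul(4, a))
Function('w')(W, E) = 77 (Function('w')(W, E) = Add(-7, Mul(4, Add(9, Mul(-3, -4)))) = Add(-7, Mul(4, Add(9, 12))) = Add(-7, Mul(4, 21)) = Add(-7, 84) = 77)
Pow(Add(9502, Function('w')(42, Function('o')(c))), -1) = Pow(Add(9502, 77), -1) = Pow(9579, -1) = Rational(1, 9579)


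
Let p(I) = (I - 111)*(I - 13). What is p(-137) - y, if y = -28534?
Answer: 65734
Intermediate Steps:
p(I) = (-111 + I)*(-13 + I)
p(-137) - y = (1443 + (-137)² - 124*(-137)) - 1*(-28534) = (1443 + 18769 + 16988) + 28534 = 37200 + 28534 = 65734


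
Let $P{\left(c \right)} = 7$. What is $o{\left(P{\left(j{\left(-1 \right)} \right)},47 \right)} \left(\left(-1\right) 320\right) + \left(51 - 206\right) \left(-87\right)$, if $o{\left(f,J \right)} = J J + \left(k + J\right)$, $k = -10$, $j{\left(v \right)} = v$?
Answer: $-705235$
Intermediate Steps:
$o{\left(f,J \right)} = -10 + J + J^{2}$ ($o{\left(f,J \right)} = J J + \left(-10 + J\right) = J^{2} + \left(-10 + J\right) = -10 + J + J^{2}$)
$o{\left(P{\left(j{\left(-1 \right)} \right)},47 \right)} \left(\left(-1\right) 320\right) + \left(51 - 206\right) \left(-87\right) = \left(-10 + 47 + 47^{2}\right) \left(\left(-1\right) 320\right) + \left(51 - 206\right) \left(-87\right) = \left(-10 + 47 + 2209\right) \left(-320\right) - -13485 = 2246 \left(-320\right) + 13485 = -718720 + 13485 = -705235$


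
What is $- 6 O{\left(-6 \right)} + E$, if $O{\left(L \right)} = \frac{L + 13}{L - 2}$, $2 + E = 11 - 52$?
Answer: $- \frac{151}{4} \approx -37.75$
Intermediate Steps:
$E = -43$ ($E = -2 + \left(11 - 52\right) = -2 - 41 = -43$)
$O{\left(L \right)} = \frac{13 + L}{-2 + L}$
$- 6 O{\left(-6 \right)} + E = - 6 \frac{13 - 6}{-2 - 6} - 43 = - 6 \frac{1}{-8} \cdot 7 - 43 = - 6 \left(\left(- \frac{1}{8}\right) 7\right) - 43 = \left(-6\right) \left(- \frac{7}{8}\right) - 43 = \frac{21}{4} - 43 = - \frac{151}{4}$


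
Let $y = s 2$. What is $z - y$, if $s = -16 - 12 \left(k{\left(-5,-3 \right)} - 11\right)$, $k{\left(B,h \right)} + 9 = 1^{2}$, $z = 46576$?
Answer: $46152$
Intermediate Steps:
$k{\left(B,h \right)} = -8$ ($k{\left(B,h \right)} = -9 + 1^{2} = -9 + 1 = -8$)
$s = 212$ ($s = -16 - 12 \left(-8 - 11\right) = -16 - -228 = -16 + 228 = 212$)
$y = 424$ ($y = 212 \cdot 2 = 424$)
$z - y = 46576 - 424 = 46152$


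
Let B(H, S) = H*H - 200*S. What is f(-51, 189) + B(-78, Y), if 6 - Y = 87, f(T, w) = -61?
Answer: 22223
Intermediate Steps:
Y = -81 (Y = 6 - 1*87 = 6 - 87 = -81)
B(H, S) = H² - 200*S
f(-51, 189) + B(-78, Y) = -61 + ((-78)² - 200*(-81)) = -61 + (6084 + 16200) = -61 + 22284 = 22223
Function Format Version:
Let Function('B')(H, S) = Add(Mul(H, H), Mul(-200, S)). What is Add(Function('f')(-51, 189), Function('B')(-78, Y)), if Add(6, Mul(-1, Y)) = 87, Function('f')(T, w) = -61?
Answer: 22223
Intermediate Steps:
Y = -81 (Y = Add(6, Mul(-1, 87)) = Add(6, -87) = -81)
Function('B')(H, S) = Add(Pow(H, 2), Mul(-200, S))
Add(Function('f')(-51, 189), Function('B')(-78, Y)) = Add(-61, Add(Pow(-78, 2), Mul(-200, -81))) = Add(-61, Add(6084, 16200)) = Add(-61, 22284) = 22223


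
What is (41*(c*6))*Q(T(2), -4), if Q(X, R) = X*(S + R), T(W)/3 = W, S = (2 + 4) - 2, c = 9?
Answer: 0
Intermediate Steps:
S = 4 (S = 6 - 2 = 4)
T(W) = 3*W
Q(X, R) = X*(4 + R)
(41*(c*6))*Q(T(2), -4) = (41*(9*6))*((3*2)*(4 - 4)) = (41*54)*(6*0) = 2214*0 = 0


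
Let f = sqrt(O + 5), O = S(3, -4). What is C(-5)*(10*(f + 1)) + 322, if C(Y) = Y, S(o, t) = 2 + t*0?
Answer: 272 - 50*sqrt(7) ≈ 139.71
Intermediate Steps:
S(o, t) = 2 (S(o, t) = 2 + 0 = 2)
O = 2
f = sqrt(7) (f = sqrt(2 + 5) = sqrt(7) ≈ 2.6458)
C(-5)*(10*(f + 1)) + 322 = -50*(sqrt(7) + 1) + 322 = -50*(1 + sqrt(7)) + 322 = -5*(10 + 10*sqrt(7)) + 322 = (-50 - 50*sqrt(7)) + 322 = 272 - 50*sqrt(7)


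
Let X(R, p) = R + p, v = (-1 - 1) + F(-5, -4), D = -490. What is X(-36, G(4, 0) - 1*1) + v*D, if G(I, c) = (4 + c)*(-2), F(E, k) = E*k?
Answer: -8865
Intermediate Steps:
G(I, c) = -8 - 2*c
v = 18 (v = (-1 - 1) - 5*(-4) = -2 + 20 = 18)
X(-36, G(4, 0) - 1*1) + v*D = (-36 + ((-8 - 2*0) - 1*1)) + 18*(-490) = (-36 + ((-8 + 0) - 1)) - 8820 = (-36 + (-8 - 1)) - 8820 = (-36 - 9) - 8820 = -45 - 8820 = -8865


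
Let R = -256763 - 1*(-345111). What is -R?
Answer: -88348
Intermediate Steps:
R = 88348 (R = -256763 + 345111 = 88348)
-R = -1*88348 = -88348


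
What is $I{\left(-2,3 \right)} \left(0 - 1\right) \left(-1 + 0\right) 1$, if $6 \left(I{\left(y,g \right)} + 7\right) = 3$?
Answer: $- \frac{13}{2} \approx -6.5$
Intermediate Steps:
$I{\left(y,g \right)} = - \frac{13}{2}$ ($I{\left(y,g \right)} = -7 + \frac{1}{6} \cdot 3 = -7 + \frac{1}{2} = - \frac{13}{2}$)
$I{\left(-2,3 \right)} \left(0 - 1\right) \left(-1 + 0\right) 1 = - \frac{13 \left(0 - 1\right) \left(-1 + 0\right)}{2} \cdot 1 = - \frac{13 \left(\left(-1\right) \left(-1\right)\right)}{2} \cdot 1 = \left(- \frac{13}{2}\right) 1 \cdot 1 = \left(- \frac{13}{2}\right) 1 = - \frac{13}{2}$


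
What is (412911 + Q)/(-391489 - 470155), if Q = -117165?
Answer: -147873/430822 ≈ -0.34323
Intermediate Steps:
(412911 + Q)/(-391489 - 470155) = (412911 - 117165)/(-391489 - 470155) = 295746/(-861644) = 295746*(-1/861644) = -147873/430822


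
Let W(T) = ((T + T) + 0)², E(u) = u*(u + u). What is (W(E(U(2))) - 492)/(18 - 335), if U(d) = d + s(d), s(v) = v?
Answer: -3604/317 ≈ -11.369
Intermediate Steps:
U(d) = 2*d (U(d) = d + d = 2*d)
E(u) = 2*u² (E(u) = u*(2*u) = 2*u²)
W(T) = 4*T² (W(T) = (2*T + 0)² = (2*T)² = 4*T²)
(W(E(U(2))) - 492)/(18 - 335) = (4*(2*(2*2)²)² - 492)/(18 - 335) = (4*(2*4²)² - 492)/(-317) = (4*(2*16)² - 492)*(-1/317) = (4*32² - 492)*(-1/317) = (4*1024 - 492)*(-1/317) = (4096 - 492)*(-1/317) = 3604*(-1/317) = -3604/317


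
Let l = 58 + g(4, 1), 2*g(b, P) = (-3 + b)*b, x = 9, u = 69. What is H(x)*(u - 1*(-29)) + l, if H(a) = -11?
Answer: -1018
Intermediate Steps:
g(b, P) = b*(-3 + b)/2 (g(b, P) = ((-3 + b)*b)/2 = (b*(-3 + b))/2 = b*(-3 + b)/2)
l = 60 (l = 58 + (½)*4*(-3 + 4) = 58 + (½)*4*1 = 58 + 2 = 60)
H(x)*(u - 1*(-29)) + l = -11*(69 - 1*(-29)) + 60 = -11*(69 + 29) + 60 = -11*98 + 60 = -1078 + 60 = -1018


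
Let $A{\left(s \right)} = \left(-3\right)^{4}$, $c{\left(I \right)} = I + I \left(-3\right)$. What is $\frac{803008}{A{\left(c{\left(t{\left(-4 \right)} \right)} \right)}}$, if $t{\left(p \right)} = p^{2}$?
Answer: $\frac{803008}{81} \approx 9913.7$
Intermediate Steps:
$c{\left(I \right)} = - 2 I$ ($c{\left(I \right)} = I - 3 I = - 2 I$)
$A{\left(s \right)} = 81$
$\frac{803008}{A{\left(c{\left(t{\left(-4 \right)} \right)} \right)}} = \frac{803008}{81}$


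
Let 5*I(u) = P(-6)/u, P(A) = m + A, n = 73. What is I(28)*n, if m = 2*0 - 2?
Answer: -146/35 ≈ -4.1714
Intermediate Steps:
m = -2 (m = 0 - 2 = -2)
P(A) = -2 + A
I(u) = -8/(5*u) (I(u) = ((-2 - 6)/u)/5 = (-8/u)/5 = -8/(5*u))
I(28)*n = -8/5/28*73 = -8/5*1/28*73 = -2/35*73 = -146/35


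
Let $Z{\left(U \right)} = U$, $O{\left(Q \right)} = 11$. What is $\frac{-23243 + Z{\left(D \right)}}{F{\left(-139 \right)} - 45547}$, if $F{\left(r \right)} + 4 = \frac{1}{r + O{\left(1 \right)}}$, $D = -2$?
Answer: $\frac{2975360}{5830529} \approx 0.51031$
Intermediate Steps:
$F{\left(r \right)} = -4 + \frac{1}{11 + r}$ ($F{\left(r \right)} = -4 + \frac{1}{r + 11} = -4 + \frac{1}{11 + r}$)
$\frac{-23243 + Z{\left(D \right)}}{F{\left(-139 \right)} - 45547} = \frac{-23243 - 2}{\frac{-43 - -556}{11 - 139} - 45547} = - \frac{23245}{\frac{-43 + 556}{-128} - 45547} = - \frac{23245}{\left(- \frac{1}{128}\right) 513 - 45547} = - \frac{23245}{- \frac{513}{128} - 45547} = - \frac{23245}{- \frac{5830529}{128}} = \left(-23245\right) \left(- \frac{128}{5830529}\right) = \frac{2975360}{5830529}$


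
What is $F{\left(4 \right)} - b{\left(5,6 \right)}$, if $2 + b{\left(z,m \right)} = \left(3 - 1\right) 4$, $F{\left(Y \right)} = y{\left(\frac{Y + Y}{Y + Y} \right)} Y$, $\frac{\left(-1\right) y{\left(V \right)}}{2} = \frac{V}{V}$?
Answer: $-14$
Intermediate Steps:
$y{\left(V \right)} = -2$ ($y{\left(V \right)} = - 2 \frac{V}{V} = \left(-2\right) 1 = -2$)
$F{\left(Y \right)} = - 2 Y$
$b{\left(z,m \right)} = 6$ ($b{\left(z,m \right)} = -2 + \left(3 - 1\right) 4 = -2 + 2 \cdot 4 = -2 + 8 = 6$)
$F{\left(4 \right)} - b{\left(5,6 \right)} = \left(-2\right) 4 - 6 = -8 - 6 = -14$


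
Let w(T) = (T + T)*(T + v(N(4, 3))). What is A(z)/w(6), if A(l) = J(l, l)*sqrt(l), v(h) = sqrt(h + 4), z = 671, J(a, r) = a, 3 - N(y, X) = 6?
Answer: 671*sqrt(671)/84 ≈ 206.92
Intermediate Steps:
N(y, X) = -3 (N(y, X) = 3 - 1*6 = 3 - 6 = -3)
v(h) = sqrt(4 + h)
A(l) = l**(3/2) (A(l) = l*sqrt(l) = l**(3/2))
w(T) = 2*T*(1 + T) (w(T) = (T + T)*(T + sqrt(4 - 3)) = (2*T)*(T + sqrt(1)) = (2*T)*(T + 1) = (2*T)*(1 + T) = 2*T*(1 + T))
A(z)/w(6) = 671**(3/2)/((2*6*(1 + 6))) = (671*sqrt(671))/((2*6*7)) = (671*sqrt(671))/84 = (671*sqrt(671))*(1/84) = 671*sqrt(671)/84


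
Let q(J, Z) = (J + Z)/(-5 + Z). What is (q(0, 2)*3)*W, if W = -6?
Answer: 12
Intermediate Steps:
q(J, Z) = (J + Z)/(-5 + Z)
(q(0, 2)*3)*W = (((0 + 2)/(-5 + 2))*3)*(-6) = ((2/(-3))*3)*(-6) = (-1/3*2*3)*(-6) = -2/3*3*(-6) = -2*(-6) = 12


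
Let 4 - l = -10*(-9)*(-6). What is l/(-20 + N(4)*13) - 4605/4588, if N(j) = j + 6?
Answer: 994661/252340 ≈ 3.9417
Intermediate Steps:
N(j) = 6 + j
l = 544 (l = 4 - (-10*(-9))*(-6) = 4 - 90*(-6) = 4 - 1*(-540) = 4 + 540 = 544)
l/(-20 + N(4)*13) - 4605/4588 = 544/(-20 + (6 + 4)*13) - 4605/4588 = 544/(-20 + 10*13) - 4605*1/4588 = 544/(-20 + 130) - 4605/4588 = 544/110 - 4605/4588 = 544*(1/110) - 4605/4588 = 272/55 - 4605/4588 = 994661/252340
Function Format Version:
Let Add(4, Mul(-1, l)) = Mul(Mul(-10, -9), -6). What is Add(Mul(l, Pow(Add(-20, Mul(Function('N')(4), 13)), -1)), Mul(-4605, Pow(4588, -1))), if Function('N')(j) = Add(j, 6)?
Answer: Rational(994661, 252340) ≈ 3.9417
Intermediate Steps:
Function('N')(j) = Add(6, j)
l = 544 (l = Add(4, Mul(-1, Mul(Mul(-10, -9), -6))) = Add(4, Mul(-1, Mul(90, -6))) = Add(4, Mul(-1, -540)) = Add(4, 540) = 544)
Add(Mul(l, Pow(Add(-20, Mul(Function('N')(4), 13)), -1)), Mul(-4605, Pow(4588, -1))) = Add(Mul(544, Pow(Add(-20, Mul(Add(6, 4), 13)), -1)), Mul(-4605, Pow(4588, -1))) = Add(Mul(544, Pow(Add(-20, Mul(10, 13)), -1)), Mul(-4605, Rational(1, 4588))) = Add(Mul(544, Pow(Add(-20, 130), -1)), Rational(-4605, 4588)) = Add(Mul(544, Pow(110, -1)), Rational(-4605, 4588)) = Add(Mul(544, Rational(1, 110)), Rational(-4605, 4588)) = Add(Rational(272, 55), Rational(-4605, 4588)) = Rational(994661, 252340)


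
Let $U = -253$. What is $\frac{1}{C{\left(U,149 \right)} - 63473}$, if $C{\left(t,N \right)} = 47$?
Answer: $- \frac{1}{63426} \approx -1.5766 \cdot 10^{-5}$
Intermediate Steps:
$\frac{1}{C{\left(U,149 \right)} - 63473} = \frac{1}{47 - 63473} = \frac{1}{-63426} = - \frac{1}{63426}$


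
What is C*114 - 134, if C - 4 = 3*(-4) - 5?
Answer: -1616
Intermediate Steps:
C = -13 (C = 4 + (3*(-4) - 5) = 4 + (-12 - 5) = 4 - 17 = -13)
C*114 - 134 = -13*114 - 134 = -1482 - 134 = -1616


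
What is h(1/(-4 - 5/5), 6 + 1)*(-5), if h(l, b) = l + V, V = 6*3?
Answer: -89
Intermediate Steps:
V = 18
h(l, b) = 18 + l (h(l, b) = l + 18 = 18 + l)
h(1/(-4 - 5/5), 6 + 1)*(-5) = (18 + 1/(-4 - 5/5))*(-5) = (18 + 1/(-4 - 5*⅕))*(-5) = (18 + 1/(-4 - 1))*(-5) = (18 + 1/(-5))*(-5) = (18 - ⅕)*(-5) = (89/5)*(-5) = -89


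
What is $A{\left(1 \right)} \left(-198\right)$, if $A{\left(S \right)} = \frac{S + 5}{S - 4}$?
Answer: $396$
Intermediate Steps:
$A{\left(S \right)} = \frac{5 + S}{-4 + S}$
$A{\left(1 \right)} \left(-198\right) = \frac{5 + 1}{-4 + 1} \left(-198\right) = \frac{1}{-3} \cdot 6 \left(-198\right) = \left(- \frac{1}{3}\right) 6 \left(-198\right) = \left(-2\right) \left(-198\right) = 396$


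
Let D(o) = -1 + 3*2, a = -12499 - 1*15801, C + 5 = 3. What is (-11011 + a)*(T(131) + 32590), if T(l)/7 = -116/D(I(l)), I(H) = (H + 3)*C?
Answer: -6373806918/5 ≈ -1.2748e+9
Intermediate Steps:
C = -2 (C = -5 + 3 = -2)
I(H) = -6 - 2*H (I(H) = (H + 3)*(-2) = (3 + H)*(-2) = -6 - 2*H)
a = -28300 (a = -12499 - 15801 = -28300)
D(o) = 5 (D(o) = -1 + 6 = 5)
T(l) = -812/5 (T(l) = 7*(-116/5) = -812/5)
(-11011 + a)*(T(131) + 32590) = (-11011 - 28300)*(-812/5 + 32590) = -39311*162138/5 = -6373806918/5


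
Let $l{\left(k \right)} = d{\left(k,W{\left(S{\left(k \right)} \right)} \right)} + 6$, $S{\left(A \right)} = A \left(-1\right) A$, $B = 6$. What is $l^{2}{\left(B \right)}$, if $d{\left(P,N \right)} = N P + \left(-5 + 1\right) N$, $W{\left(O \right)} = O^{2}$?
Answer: $6749604$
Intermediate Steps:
$S{\left(A \right)} = - A^{2}$ ($S{\left(A \right)} = - A A = - A^{2}$)
$d{\left(P,N \right)} = - 4 N + N P$ ($d{\left(P,N \right)} = N P - 4 N = - 4 N + N P$)
$l{\left(k \right)} = 6 + k^{4} \left(-4 + k\right)$ ($l{\left(k \right)} = \left(- k^{2}\right)^{2} \left(-4 + k\right) + 6 = k^{4} \left(-4 + k\right) + 6 = 6 + k^{4} \left(-4 + k\right)$)
$l^{2}{\left(B \right)} = \left(6 + 6^{4} \left(-4 + 6\right)\right)^{2} = \left(6 + 1296 \cdot 2\right)^{2} = \left(6 + 2592\right)^{2} = 2598^{2} = 6749604$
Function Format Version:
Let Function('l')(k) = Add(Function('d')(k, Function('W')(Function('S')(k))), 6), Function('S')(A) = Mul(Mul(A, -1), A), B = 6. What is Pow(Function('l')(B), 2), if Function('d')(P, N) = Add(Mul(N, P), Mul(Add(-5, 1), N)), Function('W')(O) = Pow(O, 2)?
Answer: 6749604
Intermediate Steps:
Function('S')(A) = Mul(-1, Pow(A, 2)) (Function('S')(A) = Mul(Mul(-1, A), A) = Mul(-1, Pow(A, 2)))
Function('d')(P, N) = Add(Mul(-4, N), Mul(N, P)) (Function('d')(P, N) = Add(Mul(N, P), Mul(-4, N)) = Add(Mul(-4, N), Mul(N, P)))
Function('l')(k) = Add(6, Mul(Pow(k, 4), Add(-4, k))) (Function('l')(k) = Add(Mul(Pow(Mul(-1, Pow(k, 2)), 2), Add(-4, k)), 6) = Add(Mul(Pow(k, 4), Add(-4, k)), 6) = Add(6, Mul(Pow(k, 4), Add(-4, k))))
Pow(Function('l')(B), 2) = Pow(Add(6, Mul(Pow(6, 4), Add(-4, 6))), 2) = Pow(Add(6, Mul(1296, 2)), 2) = Pow(Add(6, 2592), 2) = Pow(2598, 2) = 6749604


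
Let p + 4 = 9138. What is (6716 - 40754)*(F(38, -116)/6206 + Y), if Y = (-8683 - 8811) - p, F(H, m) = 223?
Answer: 2812443274755/3103 ≈ 9.0636e+8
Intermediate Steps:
p = 9134 (p = -4 + 9138 = 9134)
Y = -26628 (Y = (-8683 - 8811) - 1*9134 = -17494 - 9134 = -26628)
(6716 - 40754)*(F(38, -116)/6206 + Y) = (6716 - 40754)*(223/6206 - 26628) = -34038*(223*(1/6206) - 26628) = -34038*(223/6206 - 26628) = -34038*(-165253145/6206) = 2812443274755/3103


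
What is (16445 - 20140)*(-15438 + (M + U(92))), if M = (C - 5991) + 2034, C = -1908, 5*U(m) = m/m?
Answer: 78713846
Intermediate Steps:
U(m) = ⅕ (U(m) = (m/m)/5 = (⅕)*1 = ⅕)
M = -5865 (M = (-1908 - 5991) + 2034 = -7899 + 2034 = -5865)
(16445 - 20140)*(-15438 + (M + U(92))) = (16445 - 20140)*(-15438 + (-5865 + ⅕)) = -3695*(-15438 - 29324/5) = -3695*(-106514/5) = 78713846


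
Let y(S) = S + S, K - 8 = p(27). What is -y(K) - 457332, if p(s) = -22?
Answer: -457304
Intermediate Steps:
K = -14 (K = 8 - 22 = -14)
y(S) = 2*S
-y(K) - 457332 = -2*(-14) - 457332 = -1*(-28) - 457332 = 28 - 457332 = -457304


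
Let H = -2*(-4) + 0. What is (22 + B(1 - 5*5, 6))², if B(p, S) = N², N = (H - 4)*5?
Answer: 178084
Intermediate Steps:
H = 8 (H = 8 + 0 = 8)
N = 20 (N = (8 - 4)*5 = 4*5 = 20)
B(p, S) = 400 (B(p, S) = 20² = 400)
(22 + B(1 - 5*5, 6))² = (22 + 400)² = 422² = 178084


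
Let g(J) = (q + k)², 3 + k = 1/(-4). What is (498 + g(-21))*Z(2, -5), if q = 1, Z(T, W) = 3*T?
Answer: 24147/8 ≈ 3018.4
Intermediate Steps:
k = -13/4 (k = -3 + 1/(-4) = -3 - ¼ = -13/4 ≈ -3.2500)
g(J) = 81/16 (g(J) = (1 - 13/4)² = (-9/4)² = 81/16)
(498 + g(-21))*Z(2, -5) = (498 + 81/16)*(3*2) = (8049/16)*6 = 24147/8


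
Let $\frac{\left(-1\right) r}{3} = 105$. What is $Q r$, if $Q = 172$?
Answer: $-54180$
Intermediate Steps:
$r = -315$ ($r = \left(-3\right) 105 = -315$)
$Q r = 172 \left(-315\right) = -54180$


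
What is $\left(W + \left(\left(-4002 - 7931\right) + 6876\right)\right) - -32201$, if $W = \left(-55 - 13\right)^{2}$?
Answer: $31768$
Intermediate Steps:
$W = 4624$ ($W = \left(-68\right)^{2} = 4624$)
$\left(W + \left(\left(-4002 - 7931\right) + 6876\right)\right) - -32201 = \left(4624 + \left(\left(-4002 - 7931\right) + 6876\right)\right) - -32201 = \left(4624 + \left(-11933 + 6876\right)\right) + 32201 = \left(4624 - 5057\right) + 32201 = -433 + 32201 = 31768$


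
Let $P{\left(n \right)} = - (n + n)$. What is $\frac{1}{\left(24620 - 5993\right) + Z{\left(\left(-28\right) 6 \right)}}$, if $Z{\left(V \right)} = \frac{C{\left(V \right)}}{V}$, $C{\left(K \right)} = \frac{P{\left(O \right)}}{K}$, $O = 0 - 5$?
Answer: $\frac{14112}{262864229} \approx 5.3686 \cdot 10^{-5}$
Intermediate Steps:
$O = -5$
$P{\left(n \right)} = - 2 n$
$C{\left(K \right)} = \frac{10}{K}$ ($C{\left(K \right)} = \frac{\left(-2\right) \left(-5\right)}{K} = \frac{10}{K}$)
$Z{\left(V \right)} = \frac{10}{V^{2}}$ ($Z{\left(V \right)} = \frac{10 \frac{1}{V}}{V} = \frac{10}{V^{2}}$)
$\frac{1}{\left(24620 - 5993\right) + Z{\left(\left(-28\right) 6 \right)}} = \frac{1}{\left(24620 - 5993\right) + \frac{10}{28224}} = \frac{1}{18627 + \frac{10}{28224}} = \frac{1}{18627 + 10 \cdot \frac{1}{28224}} = \frac{1}{18627 + \frac{5}{14112}} = \frac{1}{\frac{262864229}{14112}} = \frac{14112}{262864229}$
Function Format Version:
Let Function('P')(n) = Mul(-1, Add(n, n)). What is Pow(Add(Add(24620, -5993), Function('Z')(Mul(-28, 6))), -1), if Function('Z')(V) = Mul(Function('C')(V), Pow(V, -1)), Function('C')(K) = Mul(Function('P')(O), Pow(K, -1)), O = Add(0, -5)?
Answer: Rational(14112, 262864229) ≈ 5.3686e-5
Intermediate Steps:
O = -5
Function('P')(n) = Mul(-2, n) (Function('P')(n) = Mul(-1, Mul(2, n)) = Mul(-2, n))
Function('C')(K) = Mul(10, Pow(K, -1)) (Function('C')(K) = Mul(Mul(-2, -5), Pow(K, -1)) = Mul(10, Pow(K, -1)))
Function('Z')(V) = Mul(10, Pow(V, -2)) (Function('Z')(V) = Mul(Mul(10, Pow(V, -1)), Pow(V, -1)) = Mul(10, Pow(V, -2)))
Pow(Add(Add(24620, -5993), Function('Z')(Mul(-28, 6))), -1) = Pow(Add(Add(24620, -5993), Mul(10, Pow(Mul(-28, 6), -2))), -1) = Pow(Add(18627, Mul(10, Pow(-168, -2))), -1) = Pow(Add(18627, Mul(10, Rational(1, 28224))), -1) = Pow(Add(18627, Rational(5, 14112)), -1) = Pow(Rational(262864229, 14112), -1) = Rational(14112, 262864229)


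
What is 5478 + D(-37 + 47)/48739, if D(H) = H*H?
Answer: 266992342/48739 ≈ 5478.0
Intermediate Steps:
D(H) = H²
5478 + D(-37 + 47)/48739 = 5478 + (-37 + 47)²/48739 = 5478 + 10²*(1/48739) = 5478 + 100*(1/48739) = 5478 + 100/48739 = 266992342/48739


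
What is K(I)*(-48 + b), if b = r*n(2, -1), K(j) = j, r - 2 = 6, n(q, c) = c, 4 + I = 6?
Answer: -112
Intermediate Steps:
I = 2 (I = -4 + 6 = 2)
r = 8 (r = 2 + 6 = 8)
b = -8 (b = 8*(-1) = -8)
K(I)*(-48 + b) = 2*(-48 - 8) = 2*(-56) = -112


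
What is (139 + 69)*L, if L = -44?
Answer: -9152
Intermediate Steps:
(139 + 69)*L = (139 + 69)*(-44) = 208*(-44) = -9152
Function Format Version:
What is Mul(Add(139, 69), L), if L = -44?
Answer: -9152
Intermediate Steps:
Mul(Add(139, 69), L) = Mul(Add(139, 69), -44) = Mul(208, -44) = -9152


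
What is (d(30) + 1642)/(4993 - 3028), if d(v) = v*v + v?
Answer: 2572/1965 ≈ 1.3089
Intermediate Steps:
d(v) = v + v**2 (d(v) = v**2 + v = v + v**2)
(d(30) + 1642)/(4993 - 3028) = (30*(1 + 30) + 1642)/(4993 - 3028) = (30*31 + 1642)/1965 = (930 + 1642)*(1/1965) = 2572*(1/1965) = 2572/1965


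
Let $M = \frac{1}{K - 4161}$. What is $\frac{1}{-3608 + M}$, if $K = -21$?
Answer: $- \frac{4182}{15088657} \approx -0.00027716$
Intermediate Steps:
$M = - \frac{1}{4182}$ ($M = \frac{1}{-21 - 4161} = \frac{1}{-4182} = - \frac{1}{4182} \approx -0.00023912$)
$\frac{1}{-3608 + M} = \frac{1}{-3608 - \frac{1}{4182}} = \frac{1}{- \frac{15088657}{4182}} = - \frac{4182}{15088657}$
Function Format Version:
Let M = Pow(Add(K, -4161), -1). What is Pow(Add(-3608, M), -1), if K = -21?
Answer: Rational(-4182, 15088657) ≈ -0.00027716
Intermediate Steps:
M = Rational(-1, 4182) (M = Pow(Add(-21, -4161), -1) = Pow(-4182, -1) = Rational(-1, 4182) ≈ -0.00023912)
Pow(Add(-3608, M), -1) = Pow(Add(-3608, Rational(-1, 4182)), -1) = Pow(Rational(-15088657, 4182), -1) = Rational(-4182, 15088657)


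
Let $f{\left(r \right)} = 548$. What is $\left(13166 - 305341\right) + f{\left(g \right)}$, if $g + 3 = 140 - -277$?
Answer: $-291627$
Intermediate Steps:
$g = 414$ ($g = -3 + \left(140 - -277\right) = -3 + \left(140 + 277\right) = -3 + 417 = 414$)
$\left(13166 - 305341\right) + f{\left(g \right)} = \left(13166 - 305341\right) + 548 = -292175 + 548 = -291627$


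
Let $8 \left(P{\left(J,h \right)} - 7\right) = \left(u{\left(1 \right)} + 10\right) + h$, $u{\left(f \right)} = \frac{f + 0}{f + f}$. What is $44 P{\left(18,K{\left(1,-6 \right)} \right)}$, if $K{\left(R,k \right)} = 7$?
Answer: $\frac{1617}{4} \approx 404.25$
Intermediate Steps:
$u{\left(f \right)} = \frac{1}{2}$ ($u{\left(f \right)} = \frac{f}{2 f} = f \frac{1}{2 f} = \frac{1}{2}$)
$P{\left(J,h \right)} = \frac{133}{16} + \frac{h}{8}$ ($P{\left(J,h \right)} = 7 + \frac{\left(\frac{1}{2} + 10\right) + h}{8} = 7 + \frac{\frac{21}{2} + h}{8} = 7 + \left(\frac{21}{16} + \frac{h}{8}\right) = \frac{133}{16} + \frac{h}{8}$)
$44 P{\left(18,K{\left(1,-6 \right)} \right)} = 44 \left(\frac{133}{16} + \frac{1}{8} \cdot 7\right) = 44 \left(\frac{133}{16} + \frac{7}{8}\right) = 44 \cdot \frac{147}{16} = \frac{1617}{4}$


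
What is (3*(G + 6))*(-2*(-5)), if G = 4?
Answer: 300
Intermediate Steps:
(3*(G + 6))*(-2*(-5)) = (3*(4 + 6))*(-2*(-5)) = (3*10)*10 = 30*10 = 300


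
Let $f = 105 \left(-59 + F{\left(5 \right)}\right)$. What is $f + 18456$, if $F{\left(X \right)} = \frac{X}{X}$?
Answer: $12366$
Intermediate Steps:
$F{\left(X \right)} = 1$
$f = -6090$ ($f = 105 \left(-59 + 1\right) = 105 \left(-58\right) = -6090$)
$f + 18456 = -6090 + 18456 = 12366$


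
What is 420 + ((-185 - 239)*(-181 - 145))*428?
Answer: 59160292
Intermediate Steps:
420 + ((-185 - 239)*(-181 - 145))*428 = 420 - 424*(-326)*428 = 420 + 138224*428 = 420 + 59159872 = 59160292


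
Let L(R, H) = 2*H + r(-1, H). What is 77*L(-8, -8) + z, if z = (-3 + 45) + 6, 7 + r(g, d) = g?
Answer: -1800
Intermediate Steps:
r(g, d) = -7 + g
L(R, H) = -8 + 2*H (L(R, H) = 2*H + (-7 - 1) = 2*H - 8 = -8 + 2*H)
z = 48 (z = 42 + 6 = 48)
77*L(-8, -8) + z = 77*(-8 + 2*(-8)) + 48 = 77*(-8 - 16) + 48 = 77*(-24) + 48 = -1848 + 48 = -1800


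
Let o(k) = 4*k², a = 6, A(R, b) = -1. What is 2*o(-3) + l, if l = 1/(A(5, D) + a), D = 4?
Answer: 361/5 ≈ 72.200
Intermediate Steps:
l = ⅕ (l = 1/(-1 + 6) = 1/5 = ⅕ ≈ 0.20000)
2*o(-3) + l = 2*(4*(-3)²) + ⅕ = 2*(4*9) + ⅕ = 2*36 + ⅕ = 72 + ⅕ = 361/5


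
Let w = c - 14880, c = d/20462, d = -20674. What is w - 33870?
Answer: -498771587/10231 ≈ -48751.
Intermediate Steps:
c = -10337/10231 (c = -20674/20462 = -20674*1/20462 = -10337/10231 ≈ -1.0104)
w = -152247617/10231 (w = -10337/10231 - 14880 = -152247617/10231 ≈ -14881.)
w - 33870 = -152247617/10231 - 33870 = -498771587/10231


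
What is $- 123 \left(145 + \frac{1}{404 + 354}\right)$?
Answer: $- \frac{13519053}{758} \approx -17835.0$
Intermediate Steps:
$- 123 \left(145 + \frac{1}{404 + 354}\right) = - 123 \left(145 + \frac{1}{758}\right) = \left(-123\right) \frac{109911}{758} = - \frac{13519053}{758}$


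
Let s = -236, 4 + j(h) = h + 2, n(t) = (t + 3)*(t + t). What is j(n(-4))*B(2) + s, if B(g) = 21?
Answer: -110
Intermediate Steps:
n(t) = 2*t*(3 + t) (n(t) = (3 + t)*(2*t) = 2*t*(3 + t))
j(h) = -2 + h (j(h) = -4 + (h + 2) = -4 + (2 + h) = -2 + h)
j(n(-4))*B(2) + s = (-2 + 2*(-4)*(3 - 4))*21 - 236 = (-2 + 2*(-4)*(-1))*21 - 236 = (-2 + 8)*21 - 236 = 6*21 - 236 = 126 - 236 = -110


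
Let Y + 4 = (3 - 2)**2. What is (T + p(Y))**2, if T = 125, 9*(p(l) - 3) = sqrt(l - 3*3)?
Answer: 442364/27 + 512*I*sqrt(3)/9 ≈ 16384.0 + 98.534*I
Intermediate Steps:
Y = -3 (Y = -4 + (3 - 2)**2 = -4 + 1**2 = -4 + 1 = -3)
p(l) = 3 + sqrt(-9 + l)/9 (p(l) = 3 + sqrt(l - 3*3)/9 = 3 + sqrt(l - 9)/9 = 3 + sqrt(-9 + l)/9)
(T + p(Y))**2 = (125 + (3 + sqrt(-9 - 3)/9))**2 = (125 + (3 + sqrt(-12)/9))**2 = (125 + (3 + (2*I*sqrt(3))/9))**2 = (125 + (3 + 2*I*sqrt(3)/9))**2 = (128 + 2*I*sqrt(3)/9)**2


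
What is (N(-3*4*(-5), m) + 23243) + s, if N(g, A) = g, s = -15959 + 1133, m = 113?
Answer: 8477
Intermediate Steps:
s = -14826
(N(-3*4*(-5), m) + 23243) + s = (-3*4*(-5) + 23243) - 14826 = (-12*(-5) + 23243) - 14826 = (60 + 23243) - 14826 = 23303 - 14826 = 8477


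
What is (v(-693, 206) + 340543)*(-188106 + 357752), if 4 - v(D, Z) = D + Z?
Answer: 57855053964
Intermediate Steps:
v(D, Z) = 4 - D - Z (v(D, Z) = 4 - (D + Z) = 4 + (-D - Z) = 4 - D - Z)
(v(-693, 206) + 340543)*(-188106 + 357752) = ((4 - 1*(-693) - 1*206) + 340543)*(-188106 + 357752) = ((4 + 693 - 206) + 340543)*169646 = (491 + 340543)*169646 = 341034*169646 = 57855053964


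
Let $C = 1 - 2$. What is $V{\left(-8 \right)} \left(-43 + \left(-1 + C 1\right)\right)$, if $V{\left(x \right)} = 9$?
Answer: $-405$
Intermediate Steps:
$C = -1$ ($C = 1 - 2 = -1$)
$V{\left(-8 \right)} \left(-43 + \left(-1 + C 1\right)\right) = 9 \left(-43 - 2\right) = 9 \left(-45\right) = -405$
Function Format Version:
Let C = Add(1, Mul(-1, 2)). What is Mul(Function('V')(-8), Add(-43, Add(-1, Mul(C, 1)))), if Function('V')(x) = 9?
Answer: -405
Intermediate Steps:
C = -1 (C = Add(1, -2) = -1)
Mul(Function('V')(-8), Add(-43, Add(-1, Mul(C, 1)))) = Mul(9, Add(-43, Add(-1, Mul(-1, 1)))) = Mul(9, Add(-43, Add(-1, -1))) = Mul(9, Add(-43, -2)) = Mul(9, -45) = -405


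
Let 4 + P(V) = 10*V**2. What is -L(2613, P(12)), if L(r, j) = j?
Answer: -1436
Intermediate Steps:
P(V) = -4 + 10*V**2
-L(2613, P(12)) = -(-4 + 10*12**2) = -(-4 + 10*144) = -(-4 + 1440) = -1*1436 = -1436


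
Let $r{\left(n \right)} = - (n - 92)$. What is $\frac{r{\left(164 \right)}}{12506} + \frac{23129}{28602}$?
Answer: $\frac{143595965}{178848306} \approx 0.80289$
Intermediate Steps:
$r{\left(n \right)} = 92 - n$ ($r{\left(n \right)} = - (-92 + n) = 92 - n$)
$\frac{r{\left(164 \right)}}{12506} + \frac{23129}{28602} = \frac{92 - 164}{12506} + \frac{23129}{28602} = \left(92 - 164\right) \frac{1}{12506} + 23129 \cdot \frac{1}{28602} = \left(-72\right) \frac{1}{12506} + \frac{23129}{28602} = - \frac{36}{6253} + \frac{23129}{28602} = \frac{143595965}{178848306}$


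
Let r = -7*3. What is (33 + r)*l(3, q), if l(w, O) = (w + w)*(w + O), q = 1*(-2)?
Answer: 72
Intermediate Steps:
q = -2
l(w, O) = 2*w*(O + w) (l(w, O) = (2*w)*(O + w) = 2*w*(O + w))
r = -21
(33 + r)*l(3, q) = (33 - 21)*(2*3*(-2 + 3)) = 12*(2*3*1) = 12*6 = 72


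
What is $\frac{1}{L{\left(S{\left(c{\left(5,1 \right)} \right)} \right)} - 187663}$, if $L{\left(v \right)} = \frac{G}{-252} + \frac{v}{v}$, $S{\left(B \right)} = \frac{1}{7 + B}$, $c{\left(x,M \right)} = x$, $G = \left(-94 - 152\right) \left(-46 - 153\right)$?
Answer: $- \frac{42}{7889963} \approx -5.3232 \cdot 10^{-6}$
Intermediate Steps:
$G = 48954$ ($G = \left(-246\right) \left(-199\right) = 48954$)
$L{\left(v \right)} = - \frac{8117}{42}$ ($L{\left(v \right)} = \frac{48954}{-252} + \frac{v}{v} = 48954 \left(- \frac{1}{252}\right) + 1 = - \frac{8159}{42} + 1 = - \frac{8117}{42}$)
$\frac{1}{L{\left(S{\left(c{\left(5,1 \right)} \right)} \right)} - 187663} = \frac{1}{- \frac{8117}{42} - 187663} = \frac{1}{- \frac{7889963}{42}} = - \frac{42}{7889963}$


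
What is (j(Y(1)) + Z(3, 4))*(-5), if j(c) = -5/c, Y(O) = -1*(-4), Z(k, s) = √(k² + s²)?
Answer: -75/4 ≈ -18.750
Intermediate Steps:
Y(O) = 4
(j(Y(1)) + Z(3, 4))*(-5) = (-5/4 + √(3² + 4²))*(-5) = (-5*¼ + √(9 + 16))*(-5) = (-5/4 + √25)*(-5) = (-5/4 + 5)*(-5) = (15/4)*(-5) = -75/4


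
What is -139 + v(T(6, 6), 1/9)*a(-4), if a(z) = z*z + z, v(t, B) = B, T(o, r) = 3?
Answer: -413/3 ≈ -137.67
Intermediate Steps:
a(z) = z + z² (a(z) = z² + z = z + z²)
-139 + v(T(6, 6), 1/9)*a(-4) = -139 + (-4*(1 - 4))/9 = -139 + (-4*(-3))/9 = -139 + (⅑)*12 = -139 + 4/3 = -413/3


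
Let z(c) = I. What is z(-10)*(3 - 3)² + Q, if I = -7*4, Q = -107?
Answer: -107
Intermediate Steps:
I = -28
z(c) = -28
z(-10)*(3 - 3)² + Q = -28*(3 - 3)² - 107 = -28*0² - 107 = -28*0 - 107 = 0 - 107 = -107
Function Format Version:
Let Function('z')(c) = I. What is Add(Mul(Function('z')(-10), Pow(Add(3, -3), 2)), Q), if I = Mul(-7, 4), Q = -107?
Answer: -107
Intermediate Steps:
I = -28
Function('z')(c) = -28
Add(Mul(Function('z')(-10), Pow(Add(3, -3), 2)), Q) = Add(Mul(-28, Pow(Add(3, -3), 2)), -107) = Add(Mul(-28, Pow(0, 2)), -107) = Add(Mul(-28, 0), -107) = Add(0, -107) = -107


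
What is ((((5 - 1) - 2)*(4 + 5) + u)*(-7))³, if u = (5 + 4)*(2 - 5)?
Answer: 250047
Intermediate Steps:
u = -27 (u = 9*(-3) = -27)
((((5 - 1) - 2)*(4 + 5) + u)*(-7))³ = ((((5 - 1) - 2)*(4 + 5) - 27)*(-7))³ = (((4 - 2)*9 - 27)*(-7))³ = ((2*9 - 27)*(-7))³ = ((18 - 27)*(-7))³ = (-9*(-7))³ = 63³ = 250047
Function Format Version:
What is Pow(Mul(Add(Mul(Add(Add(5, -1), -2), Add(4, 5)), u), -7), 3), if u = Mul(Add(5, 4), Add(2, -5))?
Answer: 250047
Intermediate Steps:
u = -27 (u = Mul(9, -3) = -27)
Pow(Mul(Add(Mul(Add(Add(5, -1), -2), Add(4, 5)), u), -7), 3) = Pow(Mul(Add(Mul(Add(Add(5, -1), -2), Add(4, 5)), -27), -7), 3) = Pow(Mul(Add(Mul(Add(4, -2), 9), -27), -7), 3) = Pow(Mul(Add(Mul(2, 9), -27), -7), 3) = Pow(Mul(Add(18, -27), -7), 3) = Pow(Mul(-9, -7), 3) = Pow(63, 3) = 250047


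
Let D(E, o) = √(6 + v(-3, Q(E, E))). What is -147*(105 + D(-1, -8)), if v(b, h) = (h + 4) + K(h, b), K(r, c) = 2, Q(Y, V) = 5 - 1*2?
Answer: -15435 - 147*√15 ≈ -16004.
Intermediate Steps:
Q(Y, V) = 3 (Q(Y, V) = 5 - 2 = 3)
v(b, h) = 6 + h (v(b, h) = (h + 4) + 2 = (4 + h) + 2 = 6 + h)
D(E, o) = √15 (D(E, o) = √(6 + (6 + 3)) = √(6 + 9) = √15)
-147*(105 + D(-1, -8)) = -147*(105 + √15) = -15435 - 147*√15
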